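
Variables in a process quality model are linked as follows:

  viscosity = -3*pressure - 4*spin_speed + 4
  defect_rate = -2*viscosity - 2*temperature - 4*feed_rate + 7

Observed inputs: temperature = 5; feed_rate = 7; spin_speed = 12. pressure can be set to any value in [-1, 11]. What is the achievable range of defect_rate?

Substituting into the viscosity equation gives viscosity = -3*pressure - 44.
Substituting into the defect_rate equation gives defect_rate = 6*pressure + 57.
Linear in pressure, so extremes are at the endpoints: pressure = -1 gives defect_rate = 51; pressure = 11 gives defect_rate = 123.

51 to 123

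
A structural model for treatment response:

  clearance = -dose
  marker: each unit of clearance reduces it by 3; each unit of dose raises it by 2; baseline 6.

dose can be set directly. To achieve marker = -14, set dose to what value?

dose = -4

Substituting into the marker equation gives marker = 5*dose + 6.
Solve 5*dose + 6 = -14: dose = (-14 - 6) / 5 = -4.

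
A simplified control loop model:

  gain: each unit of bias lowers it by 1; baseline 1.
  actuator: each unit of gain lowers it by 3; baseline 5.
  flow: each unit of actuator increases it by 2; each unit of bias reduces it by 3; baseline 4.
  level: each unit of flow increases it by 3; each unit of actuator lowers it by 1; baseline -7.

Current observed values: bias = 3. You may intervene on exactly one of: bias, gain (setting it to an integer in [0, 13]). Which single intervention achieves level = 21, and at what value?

Intervening on bias: with other inputs at their observed values, level = 6*bias + 15. Solving for 21 gives bias = 1, within [0, 13].
Intervening on gain: level = -15*gain + 3. Reaching 21 requires gain = -6/5, not an integer.

set bias = 1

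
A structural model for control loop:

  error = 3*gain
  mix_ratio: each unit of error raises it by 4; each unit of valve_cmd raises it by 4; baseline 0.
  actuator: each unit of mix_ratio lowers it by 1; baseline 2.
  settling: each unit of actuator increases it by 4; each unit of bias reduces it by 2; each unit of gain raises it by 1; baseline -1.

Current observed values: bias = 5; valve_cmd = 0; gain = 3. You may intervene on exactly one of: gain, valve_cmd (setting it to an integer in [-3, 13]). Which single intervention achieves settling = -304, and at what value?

Intervening on gain: settling = -47*gain - 3. Reaching -304 requires gain = 301/47, not an integer.
Intervening on valve_cmd: with other inputs at their observed values, settling = -16*valve_cmd - 144. Solving for -304 gives valve_cmd = 10, within [-3, 13].

set valve_cmd = 10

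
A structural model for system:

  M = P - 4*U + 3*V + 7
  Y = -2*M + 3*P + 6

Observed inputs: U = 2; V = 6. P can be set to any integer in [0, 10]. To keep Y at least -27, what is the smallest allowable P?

P = 1

Substituting into the M equation gives M = P + 17.
Substituting into the Y equation gives Y = P - 28.
Require P - 28 ≥ -27, so P ≥ 1.
The smallest integer in [0, 10] satisfying this is 1.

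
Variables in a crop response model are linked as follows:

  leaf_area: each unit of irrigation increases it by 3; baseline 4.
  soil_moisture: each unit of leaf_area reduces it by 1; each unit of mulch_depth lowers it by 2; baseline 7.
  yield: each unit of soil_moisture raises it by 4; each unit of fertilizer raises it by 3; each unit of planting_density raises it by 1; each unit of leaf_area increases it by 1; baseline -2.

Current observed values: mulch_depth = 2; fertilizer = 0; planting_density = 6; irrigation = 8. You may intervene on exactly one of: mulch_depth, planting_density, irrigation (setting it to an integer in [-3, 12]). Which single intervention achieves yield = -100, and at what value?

Intervening on mulch_depth: with other inputs at their observed values, yield = -8*mulch_depth - 52. Solving for -100 gives mulch_depth = 6, within [-3, 12].
Intervening on planting_density: yield = planting_density - 74. Reaching -100 requires planting_density = -26, outside [-3, 12].
Intervening on irrigation: yield = -9*irrigation + 4. Reaching -100 requires irrigation = 104/9, not an integer.

set mulch_depth = 6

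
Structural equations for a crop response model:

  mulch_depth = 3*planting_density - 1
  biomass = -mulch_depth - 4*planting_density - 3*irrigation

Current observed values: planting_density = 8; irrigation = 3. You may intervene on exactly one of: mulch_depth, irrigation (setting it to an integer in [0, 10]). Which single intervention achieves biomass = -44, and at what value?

set mulch_depth = 3

Intervening on mulch_depth: with other inputs at their observed values, biomass = -mulch_depth - 41. Solving for -44 gives mulch_depth = 3, within [0, 10].
Intervening on irrigation: biomass = -3*irrigation - 55. Reaching -44 requires irrigation = -11/3, not an integer.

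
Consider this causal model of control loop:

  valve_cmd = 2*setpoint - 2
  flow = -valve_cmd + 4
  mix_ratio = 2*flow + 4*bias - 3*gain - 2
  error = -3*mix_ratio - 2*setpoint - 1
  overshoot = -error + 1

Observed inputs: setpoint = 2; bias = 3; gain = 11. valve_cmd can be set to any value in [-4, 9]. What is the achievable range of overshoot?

-93 to -15

Intervening on valve_cmd fixes its value directly, overriding its dependence on setpoint.
Substituting into the mix_ratio equation gives mix_ratio = -2*valve_cmd - 15.
So error = 6*valve_cmd + 40.
Substituting into the overshoot equation gives overshoot = -6*valve_cmd - 39.
Linear in valve_cmd, so extremes are at the endpoints: valve_cmd = -4 gives overshoot = -15; valve_cmd = 9 gives overshoot = -93.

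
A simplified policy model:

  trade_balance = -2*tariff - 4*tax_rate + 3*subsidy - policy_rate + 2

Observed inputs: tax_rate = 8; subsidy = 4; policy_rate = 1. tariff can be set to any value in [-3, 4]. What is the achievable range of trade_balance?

-27 to -13

Substituting into the trade_balance equation gives trade_balance = -2*tariff - 19.
Linear in tariff, so extremes are at the endpoints: tariff = -3 gives trade_balance = -13; tariff = 4 gives trade_balance = -27.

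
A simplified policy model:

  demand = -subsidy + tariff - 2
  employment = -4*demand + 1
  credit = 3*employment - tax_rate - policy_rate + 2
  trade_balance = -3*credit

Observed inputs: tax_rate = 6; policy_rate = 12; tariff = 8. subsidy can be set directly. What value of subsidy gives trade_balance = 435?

Substituting into the demand equation gives demand = -subsidy + 6.
Substituting into the employment equation gives employment = 4*subsidy - 23.
Substituting into the credit equation gives credit = 12*subsidy - 85.
Substituting into the trade_balance equation gives trade_balance = -36*subsidy + 255.
Solve -36*subsidy + 255 = 435: subsidy = (435 - 255) / -36 = -5.

subsidy = -5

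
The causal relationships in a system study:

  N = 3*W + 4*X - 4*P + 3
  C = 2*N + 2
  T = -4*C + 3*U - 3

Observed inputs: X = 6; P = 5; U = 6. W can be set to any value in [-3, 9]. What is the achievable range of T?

-265 to 23

Substituting into the N equation gives N = 3*W + 7.
Substituting into the C equation gives C = 6*W + 16.
This gives T = -24*W - 49.
Linear in W, so extremes are at the endpoints: W = -3 gives T = 23; W = 9 gives T = -265.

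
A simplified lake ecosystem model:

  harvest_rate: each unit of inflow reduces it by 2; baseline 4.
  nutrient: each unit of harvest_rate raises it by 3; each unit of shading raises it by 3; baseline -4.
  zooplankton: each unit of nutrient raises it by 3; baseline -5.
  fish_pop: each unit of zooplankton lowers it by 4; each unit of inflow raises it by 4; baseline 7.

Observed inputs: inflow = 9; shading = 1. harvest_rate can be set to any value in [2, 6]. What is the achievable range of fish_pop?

Intervening on harvest_rate fixes its value directly, overriding its dependence on inflow.
Substituting into the nutrient equation gives nutrient = 3*harvest_rate - 1.
Substituting into the zooplankton equation gives zooplankton = 9*harvest_rate - 8.
Substituting into the fish_pop equation gives fish_pop = -36*harvest_rate + 75.
Linear in harvest_rate, so extremes are at the endpoints: harvest_rate = 2 gives fish_pop = 3; harvest_rate = 6 gives fish_pop = -141.

-141 to 3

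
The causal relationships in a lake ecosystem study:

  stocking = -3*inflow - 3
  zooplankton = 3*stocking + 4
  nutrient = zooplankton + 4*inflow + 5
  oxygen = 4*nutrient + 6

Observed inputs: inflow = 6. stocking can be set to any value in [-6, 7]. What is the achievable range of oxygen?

Intervening on stocking fixes its value directly, overriding its dependence on inflow.
Substituting into the nutrient equation gives nutrient = 3*stocking + 33.
Substituting into the oxygen equation gives oxygen = 12*stocking + 138.
Linear in stocking, so extremes are at the endpoints: stocking = -6 gives oxygen = 66; stocking = 7 gives oxygen = 222.

66 to 222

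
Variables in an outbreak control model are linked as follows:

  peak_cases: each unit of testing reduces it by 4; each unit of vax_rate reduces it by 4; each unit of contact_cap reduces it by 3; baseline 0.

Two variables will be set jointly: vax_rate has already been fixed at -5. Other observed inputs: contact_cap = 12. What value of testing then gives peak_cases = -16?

testing = 0

With vax_rate held at -5:
Substituting into the peak_cases equation gives peak_cases = -4*testing - 16.
Solve -4*testing - 16 = -16: testing = (-16 + 16) / -4 = 0.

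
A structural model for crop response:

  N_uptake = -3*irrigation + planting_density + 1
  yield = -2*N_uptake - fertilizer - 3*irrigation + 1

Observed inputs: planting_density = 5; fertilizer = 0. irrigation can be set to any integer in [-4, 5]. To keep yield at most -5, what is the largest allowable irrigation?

Substituting into the N_uptake equation gives N_uptake = -3*irrigation + 6.
yield becomes 3*irrigation - 11.
Require 3*irrigation - 11 ≤ -5, so irrigation ≤ 2.
The largest integer in [-4, 5] satisfying this is 2.

irrigation = 2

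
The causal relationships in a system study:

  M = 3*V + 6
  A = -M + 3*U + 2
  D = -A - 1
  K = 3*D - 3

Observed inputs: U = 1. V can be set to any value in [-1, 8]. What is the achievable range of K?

Substituting into the A equation gives A = -3*V - 1.
Substituting into the D equation gives D = 3*V.
K becomes 9*V - 3.
Linear in V, so extremes are at the endpoints: V = -1 gives K = -12; V = 8 gives K = 69.

-12 to 69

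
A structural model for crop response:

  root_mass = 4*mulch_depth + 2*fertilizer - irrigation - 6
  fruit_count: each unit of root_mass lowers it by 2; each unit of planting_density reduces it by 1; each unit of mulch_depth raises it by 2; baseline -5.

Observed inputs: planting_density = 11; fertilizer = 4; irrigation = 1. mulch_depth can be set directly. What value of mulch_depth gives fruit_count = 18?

mulch_depth = -6

Substituting into the root_mass equation gives root_mass = 4*mulch_depth + 1.
fruit_count becomes -6*mulch_depth - 18.
Solve -6*mulch_depth - 18 = 18: mulch_depth = (18 + 18) / -6 = -6.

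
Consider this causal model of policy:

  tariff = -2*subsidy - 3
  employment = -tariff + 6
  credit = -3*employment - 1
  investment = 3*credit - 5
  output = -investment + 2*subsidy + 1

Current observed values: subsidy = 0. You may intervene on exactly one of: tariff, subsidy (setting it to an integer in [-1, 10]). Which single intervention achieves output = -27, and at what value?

Intervening on tariff: with other inputs at their observed values, output = -9*tariff + 63. Solving for -27 gives tariff = 10, within [-1, 10].
Intervening on subsidy: output = 20*subsidy + 90. Reaching -27 requires subsidy = -117/20, not an integer.

set tariff = 10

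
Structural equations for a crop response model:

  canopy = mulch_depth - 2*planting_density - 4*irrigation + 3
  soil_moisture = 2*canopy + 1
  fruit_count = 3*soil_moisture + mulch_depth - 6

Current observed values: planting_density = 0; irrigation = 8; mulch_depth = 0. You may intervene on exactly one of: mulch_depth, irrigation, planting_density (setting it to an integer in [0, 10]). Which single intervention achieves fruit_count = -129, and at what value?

set irrigation = 6

Intervening on mulch_depth: fruit_count = 7*mulch_depth - 177. Reaching -129 requires mulch_depth = 48/7, not an integer.
Intervening on irrigation: with other inputs at their observed values, fruit_count = -24*irrigation + 15. Solving for -129 gives irrigation = 6, within [0, 10].
Intervening on planting_density: fruit_count = -12*planting_density - 177. Reaching -129 requires planting_density = -4, outside [0, 10].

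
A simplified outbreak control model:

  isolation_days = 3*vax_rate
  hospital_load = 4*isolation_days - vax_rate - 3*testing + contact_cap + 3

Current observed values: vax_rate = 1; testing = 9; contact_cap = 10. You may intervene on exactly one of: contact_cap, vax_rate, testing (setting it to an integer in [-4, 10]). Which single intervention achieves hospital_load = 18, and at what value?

Intervening on contact_cap: hospital_load = contact_cap - 13. Reaching 18 requires contact_cap = 31, outside [-4, 10].
Intervening on vax_rate: hospital_load = 11*vax_rate - 14. Reaching 18 requires vax_rate = 32/11, not an integer.
Intervening on testing: with other inputs at their observed values, hospital_load = -3*testing + 24. Solving for 18 gives testing = 2, within [-4, 10].

set testing = 2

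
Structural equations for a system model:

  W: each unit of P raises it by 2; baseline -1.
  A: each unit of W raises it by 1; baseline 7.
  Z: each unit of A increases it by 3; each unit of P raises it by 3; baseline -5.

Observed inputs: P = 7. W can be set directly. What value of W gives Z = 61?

Intervening on W fixes its value directly, overriding its dependence on P.
Substituting into the Z equation gives Z = 3*W + 37.
Solve 3*W + 37 = 61: W = (61 - 37) / 3 = 8.

W = 8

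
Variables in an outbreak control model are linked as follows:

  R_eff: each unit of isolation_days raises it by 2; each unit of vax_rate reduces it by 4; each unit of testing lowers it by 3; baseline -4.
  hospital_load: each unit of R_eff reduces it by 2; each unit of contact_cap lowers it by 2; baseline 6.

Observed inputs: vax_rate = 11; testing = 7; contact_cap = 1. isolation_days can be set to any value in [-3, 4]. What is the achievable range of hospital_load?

Substituting into the R_eff equation gives R_eff = 2*isolation_days - 69.
Substituting into the hospital_load equation gives hospital_load = -4*isolation_days + 142.
Linear in isolation_days, so extremes are at the endpoints: isolation_days = -3 gives hospital_load = 154; isolation_days = 4 gives hospital_load = 126.

126 to 154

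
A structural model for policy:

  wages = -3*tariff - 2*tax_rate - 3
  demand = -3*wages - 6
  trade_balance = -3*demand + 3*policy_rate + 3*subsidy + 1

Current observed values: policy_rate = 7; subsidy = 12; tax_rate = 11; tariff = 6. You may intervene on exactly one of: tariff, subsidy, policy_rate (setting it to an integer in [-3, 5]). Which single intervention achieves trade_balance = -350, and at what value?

set subsidy = -1

Intervening on tariff: trade_balance = -27*tariff - 149. Reaching -350 requires tariff = 67/9, not an integer.
Intervening on subsidy: with other inputs at their observed values, trade_balance = 3*subsidy - 347. Solving for -350 gives subsidy = -1, within [-3, 5].
Intervening on policy_rate: trade_balance = 3*policy_rate - 332. Reaching -350 requires policy_rate = -6, outside [-3, 5].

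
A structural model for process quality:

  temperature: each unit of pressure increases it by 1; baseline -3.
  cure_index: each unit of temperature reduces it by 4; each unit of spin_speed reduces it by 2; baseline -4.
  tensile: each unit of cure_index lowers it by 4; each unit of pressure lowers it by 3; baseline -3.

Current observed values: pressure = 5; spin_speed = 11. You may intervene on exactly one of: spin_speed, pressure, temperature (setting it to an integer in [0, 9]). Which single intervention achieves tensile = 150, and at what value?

set temperature = 4

Intervening on spin_speed: tensile = 8*spin_speed + 30. Reaching 150 requires spin_speed = 15, outside [0, 9].
Intervening on pressure: tensile = 13*pressure + 53. Reaching 150 requires pressure = 97/13, not an integer.
Intervening on temperature: with other inputs at their observed values, tensile = 16*temperature + 86. Solving for 150 gives temperature = 4, within [0, 9].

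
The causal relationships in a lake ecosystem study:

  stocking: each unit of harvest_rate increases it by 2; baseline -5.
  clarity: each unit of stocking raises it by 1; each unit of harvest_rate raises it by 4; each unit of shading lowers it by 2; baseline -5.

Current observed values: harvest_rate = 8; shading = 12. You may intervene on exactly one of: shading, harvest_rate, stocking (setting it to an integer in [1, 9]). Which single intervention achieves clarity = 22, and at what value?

set shading = 8

Intervening on shading: with other inputs at their observed values, clarity = -2*shading + 38. Solving for 22 gives shading = 8, within [1, 9].
Intervening on harvest_rate: clarity = 6*harvest_rate - 34. Reaching 22 requires harvest_rate = 28/3, not an integer.
Intervening on stocking: clarity = stocking + 3. Reaching 22 requires stocking = 19, outside [1, 9].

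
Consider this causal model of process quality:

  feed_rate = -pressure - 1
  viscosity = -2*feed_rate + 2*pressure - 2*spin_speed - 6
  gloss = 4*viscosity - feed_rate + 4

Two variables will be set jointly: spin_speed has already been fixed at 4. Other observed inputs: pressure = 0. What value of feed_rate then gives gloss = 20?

feed_rate = -8

With spin_speed held at 4:
Intervening on feed_rate fixes its value directly, overriding its dependence on pressure.
Substituting into the viscosity equation gives viscosity = -2*feed_rate - 14.
So gloss = -9*feed_rate - 52.
Solve -9*feed_rate - 52 = 20: feed_rate = (20 + 52) / -9 = -8.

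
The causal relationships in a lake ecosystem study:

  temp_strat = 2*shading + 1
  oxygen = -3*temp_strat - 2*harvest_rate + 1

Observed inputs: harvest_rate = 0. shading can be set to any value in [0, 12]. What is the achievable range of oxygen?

Substituting into the oxygen equation gives oxygen = -6*shading - 2.
Linear in shading, so extremes are at the endpoints: shading = 0 gives oxygen = -2; shading = 12 gives oxygen = -74.

-74 to -2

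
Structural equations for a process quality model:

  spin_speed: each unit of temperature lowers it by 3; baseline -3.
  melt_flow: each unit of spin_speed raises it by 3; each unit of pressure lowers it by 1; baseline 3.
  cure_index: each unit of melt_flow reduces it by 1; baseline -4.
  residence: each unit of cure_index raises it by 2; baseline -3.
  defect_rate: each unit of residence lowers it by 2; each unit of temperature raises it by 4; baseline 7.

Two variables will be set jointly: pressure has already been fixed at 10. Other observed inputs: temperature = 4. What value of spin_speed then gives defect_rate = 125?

spin_speed = 9

With pressure held at 10:
Intervening on spin_speed fixes its value directly, overriding its dependence on temperature.
Substituting into the melt_flow equation gives melt_flow = 3*spin_speed - 7.
Substituting into the cure_index equation gives cure_index = -3*spin_speed + 3.
This gives residence = -6*spin_speed + 3.
This gives defect_rate = 12*spin_speed + 17.
Solve 12*spin_speed + 17 = 125: spin_speed = (125 - 17) / 12 = 9.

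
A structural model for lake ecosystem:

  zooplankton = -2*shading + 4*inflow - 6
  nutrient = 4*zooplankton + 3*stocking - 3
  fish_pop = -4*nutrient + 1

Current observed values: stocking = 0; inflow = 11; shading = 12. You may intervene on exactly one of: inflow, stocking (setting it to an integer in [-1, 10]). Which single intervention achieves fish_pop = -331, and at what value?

set stocking = 10

Intervening on inflow: fish_pop = -64*inflow + 493. Reaching -331 requires inflow = 103/8, not an integer.
Intervening on stocking: with other inputs at their observed values, fish_pop = -12*stocking - 211. Solving for -331 gives stocking = 10, within [-1, 10].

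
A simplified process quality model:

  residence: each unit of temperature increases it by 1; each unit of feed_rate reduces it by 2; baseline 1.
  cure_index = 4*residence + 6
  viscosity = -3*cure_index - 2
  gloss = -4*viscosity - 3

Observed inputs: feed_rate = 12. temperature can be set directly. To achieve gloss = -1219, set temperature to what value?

Substituting into the residence equation gives residence = temperature - 23.
Substituting into the cure_index equation gives cure_index = 4*temperature - 86.
Substituting into the viscosity equation gives viscosity = -12*temperature + 256.
Substituting into the gloss equation gives gloss = 48*temperature - 1027.
Solve 48*temperature - 1027 = -1219: temperature = (-1219 + 1027) / 48 = -4.

temperature = -4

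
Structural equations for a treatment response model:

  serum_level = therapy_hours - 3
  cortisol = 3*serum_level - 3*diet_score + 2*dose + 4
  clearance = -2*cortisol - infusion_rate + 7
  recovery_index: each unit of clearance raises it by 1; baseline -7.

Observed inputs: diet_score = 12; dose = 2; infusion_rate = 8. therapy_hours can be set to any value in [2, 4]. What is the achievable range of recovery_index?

42 to 54

Substituting into the cortisol equation gives cortisol = 3*therapy_hours - 37.
So clearance = -6*therapy_hours + 73.
So recovery_index = -6*therapy_hours + 66.
Linear in therapy_hours, so extremes are at the endpoints: therapy_hours = 2 gives recovery_index = 54; therapy_hours = 4 gives recovery_index = 42.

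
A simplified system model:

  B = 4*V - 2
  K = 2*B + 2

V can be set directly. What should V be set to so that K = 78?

V = 10

Substituting into the K equation gives K = 8*V - 2.
Solve 8*V - 2 = 78: V = (78 + 2) / 8 = 10.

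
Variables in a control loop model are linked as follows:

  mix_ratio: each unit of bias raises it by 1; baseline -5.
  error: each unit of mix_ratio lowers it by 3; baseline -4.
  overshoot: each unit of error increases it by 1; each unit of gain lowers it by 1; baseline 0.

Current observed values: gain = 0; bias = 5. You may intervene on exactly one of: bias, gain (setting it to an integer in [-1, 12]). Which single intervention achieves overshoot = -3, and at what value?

Intervening on bias: overshoot = -3*bias + 11. Reaching -3 requires bias = 14/3, not an integer.
Intervening on gain: with other inputs at their observed values, overshoot = -gain - 4. Solving for -3 gives gain = -1, within [-1, 12].

set gain = -1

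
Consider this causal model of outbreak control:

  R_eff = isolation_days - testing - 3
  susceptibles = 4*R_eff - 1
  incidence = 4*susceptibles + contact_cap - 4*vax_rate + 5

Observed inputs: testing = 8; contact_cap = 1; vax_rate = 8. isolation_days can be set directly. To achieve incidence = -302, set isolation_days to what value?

isolation_days = -6

Substituting into the R_eff equation gives R_eff = isolation_days - 11.
susceptibles becomes 4*isolation_days - 45.
Substituting into the incidence equation gives incidence = 16*isolation_days - 206.
Solve 16*isolation_days - 206 = -302: isolation_days = (-302 + 206) / 16 = -6.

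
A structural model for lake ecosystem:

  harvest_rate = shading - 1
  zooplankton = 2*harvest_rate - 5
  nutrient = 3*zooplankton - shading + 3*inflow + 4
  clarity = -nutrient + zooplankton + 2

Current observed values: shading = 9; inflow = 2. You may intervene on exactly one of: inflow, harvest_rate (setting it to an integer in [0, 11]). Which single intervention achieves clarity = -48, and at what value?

Intervening on inflow: with other inputs at their observed values, clarity = -3*inflow - 15. Solving for -48 gives inflow = 11, within [0, 11].
Intervening on harvest_rate: clarity = -4*harvest_rate + 11. Reaching -48 requires harvest_rate = 59/4, not an integer.

set inflow = 11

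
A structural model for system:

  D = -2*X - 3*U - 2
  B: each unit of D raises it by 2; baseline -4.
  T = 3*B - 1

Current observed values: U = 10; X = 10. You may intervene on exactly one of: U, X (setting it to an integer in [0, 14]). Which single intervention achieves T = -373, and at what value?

Intervening on U: T = -18*U - 145. Reaching -373 requires U = 38/3, not an integer.
Intervening on X: with other inputs at their observed values, T = -12*X - 205. Solving for -373 gives X = 14, within [0, 14].

set X = 14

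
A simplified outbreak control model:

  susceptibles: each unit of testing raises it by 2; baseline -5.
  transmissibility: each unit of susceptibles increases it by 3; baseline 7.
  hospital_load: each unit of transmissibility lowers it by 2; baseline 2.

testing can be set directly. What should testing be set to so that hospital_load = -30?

Substituting into the transmissibility equation gives transmissibility = 6*testing - 8.
So hospital_load = -12*testing + 18.
Solve -12*testing + 18 = -30: testing = (-30 - 18) / -12 = 4.

testing = 4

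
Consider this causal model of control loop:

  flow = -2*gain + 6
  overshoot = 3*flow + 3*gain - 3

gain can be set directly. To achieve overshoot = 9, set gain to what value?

gain = 2

Substituting into the overshoot equation gives overshoot = -3*gain + 15.
Solve -3*gain + 15 = 9: gain = (9 - 15) / -3 = 2.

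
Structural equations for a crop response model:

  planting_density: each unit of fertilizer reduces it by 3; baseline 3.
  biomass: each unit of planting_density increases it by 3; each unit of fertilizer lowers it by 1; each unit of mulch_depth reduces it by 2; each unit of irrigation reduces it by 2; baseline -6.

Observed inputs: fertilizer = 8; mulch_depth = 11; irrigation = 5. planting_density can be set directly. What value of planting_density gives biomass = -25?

planting_density = 7

Intervening on planting_density fixes its value directly, overriding its dependence on fertilizer.
Substituting into the biomass equation gives biomass = 3*planting_density - 46.
Solve 3*planting_density - 46 = -25: planting_density = (-25 + 46) / 3 = 7.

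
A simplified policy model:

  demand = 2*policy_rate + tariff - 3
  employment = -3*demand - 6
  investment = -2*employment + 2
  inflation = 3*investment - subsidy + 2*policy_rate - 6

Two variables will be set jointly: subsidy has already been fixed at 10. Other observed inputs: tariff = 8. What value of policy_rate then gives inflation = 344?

policy_rate = 6

With subsidy held at 10:
Substituting into the demand equation gives demand = 2*policy_rate + 5.
Substituting into the employment equation gives employment = -6*policy_rate - 21.
Substituting into the investment equation gives investment = 12*policy_rate + 44.
Substituting into the inflation equation gives inflation = 38*policy_rate + 116.
Solve 38*policy_rate + 116 = 344: policy_rate = (344 - 116) / 38 = 6.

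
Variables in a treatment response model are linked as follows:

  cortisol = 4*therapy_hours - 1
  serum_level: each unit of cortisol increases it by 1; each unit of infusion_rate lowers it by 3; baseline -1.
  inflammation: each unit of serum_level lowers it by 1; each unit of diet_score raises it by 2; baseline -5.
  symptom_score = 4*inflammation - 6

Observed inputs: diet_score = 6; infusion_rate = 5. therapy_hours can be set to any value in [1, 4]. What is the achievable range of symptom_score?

26 to 74

Substituting into the serum_level equation gives serum_level = 4*therapy_hours - 17.
Substituting into the inflammation equation gives inflammation = -4*therapy_hours + 24.
symptom_score becomes -16*therapy_hours + 90.
Linear in therapy_hours, so extremes are at the endpoints: therapy_hours = 1 gives symptom_score = 74; therapy_hours = 4 gives symptom_score = 26.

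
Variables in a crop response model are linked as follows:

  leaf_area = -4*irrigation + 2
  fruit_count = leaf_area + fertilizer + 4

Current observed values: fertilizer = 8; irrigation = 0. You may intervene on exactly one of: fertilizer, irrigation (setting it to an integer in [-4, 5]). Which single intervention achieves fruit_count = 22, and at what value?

set irrigation = -2

Intervening on fertilizer: fruit_count = fertilizer + 6. Reaching 22 requires fertilizer = 16, outside [-4, 5].
Intervening on irrigation: with other inputs at their observed values, fruit_count = -4*irrigation + 14. Solving for 22 gives irrigation = -2, within [-4, 5].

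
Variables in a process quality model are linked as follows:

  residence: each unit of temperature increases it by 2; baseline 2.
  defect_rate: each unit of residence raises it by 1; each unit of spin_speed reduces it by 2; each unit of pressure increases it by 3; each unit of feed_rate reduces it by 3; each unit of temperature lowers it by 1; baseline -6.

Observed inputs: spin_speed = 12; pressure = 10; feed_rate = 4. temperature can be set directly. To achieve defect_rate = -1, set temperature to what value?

temperature = 9

Substituting into the defect_rate equation gives defect_rate = temperature - 10.
Solve temperature - 10 = -1: temperature = (-1 + 10) / 1 = 9.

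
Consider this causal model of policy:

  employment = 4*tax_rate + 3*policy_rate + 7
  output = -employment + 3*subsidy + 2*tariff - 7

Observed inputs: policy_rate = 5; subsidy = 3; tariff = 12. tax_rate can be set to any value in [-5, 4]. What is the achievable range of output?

-12 to 24

Substituting into the employment equation gives employment = 4*tax_rate + 22.
Substituting into the output equation gives output = -4*tax_rate + 4.
Linear in tax_rate, so extremes are at the endpoints: tax_rate = -5 gives output = 24; tax_rate = 4 gives output = -12.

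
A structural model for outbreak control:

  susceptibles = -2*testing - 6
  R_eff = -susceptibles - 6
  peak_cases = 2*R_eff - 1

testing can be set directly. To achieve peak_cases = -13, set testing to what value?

testing = -3

Substituting into the R_eff equation gives R_eff = 2*testing.
Substituting into the peak_cases equation gives peak_cases = 4*testing - 1.
Solve 4*testing - 1 = -13: testing = (-13 + 1) / 4 = -3.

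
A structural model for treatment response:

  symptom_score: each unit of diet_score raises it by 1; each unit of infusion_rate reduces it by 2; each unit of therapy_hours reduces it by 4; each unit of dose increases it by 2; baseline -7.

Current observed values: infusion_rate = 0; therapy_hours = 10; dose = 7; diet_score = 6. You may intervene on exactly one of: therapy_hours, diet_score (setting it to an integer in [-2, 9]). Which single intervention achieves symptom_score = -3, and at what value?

set therapy_hours = 4

Intervening on therapy_hours: with other inputs at their observed values, symptom_score = -4*therapy_hours + 13. Solving for -3 gives therapy_hours = 4, within [-2, 9].
Intervening on diet_score: symptom_score = diet_score - 33. Reaching -3 requires diet_score = 30, outside [-2, 9].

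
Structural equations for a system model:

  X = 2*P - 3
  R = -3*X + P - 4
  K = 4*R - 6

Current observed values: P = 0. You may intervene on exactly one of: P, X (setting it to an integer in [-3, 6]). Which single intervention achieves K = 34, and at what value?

Intervening on P: with other inputs at their observed values, K = -20*P + 14. Solving for 34 gives P = -1, within [-3, 6].
Intervening on X: K = -12*X - 22. Reaching 34 requires X = -14/3, not an integer.

set P = -1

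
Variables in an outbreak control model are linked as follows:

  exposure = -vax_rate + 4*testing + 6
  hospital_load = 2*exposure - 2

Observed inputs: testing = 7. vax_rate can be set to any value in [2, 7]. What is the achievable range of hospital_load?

Substituting into the exposure equation gives exposure = -vax_rate + 34.
hospital_load becomes -2*vax_rate + 66.
Linear in vax_rate, so extremes are at the endpoints: vax_rate = 2 gives hospital_load = 62; vax_rate = 7 gives hospital_load = 52.

52 to 62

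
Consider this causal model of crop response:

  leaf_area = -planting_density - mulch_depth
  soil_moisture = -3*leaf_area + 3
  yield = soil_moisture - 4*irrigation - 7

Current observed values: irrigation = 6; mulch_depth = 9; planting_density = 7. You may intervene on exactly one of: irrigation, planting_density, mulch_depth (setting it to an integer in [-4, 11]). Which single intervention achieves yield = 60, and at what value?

set irrigation = -4

Intervening on irrigation: with other inputs at their observed values, yield = -4*irrigation + 44. Solving for 60 gives irrigation = -4, within [-4, 11].
Intervening on planting_density: yield = 3*planting_density - 1. Reaching 60 requires planting_density = 61/3, not an integer.
Intervening on mulch_depth: yield = 3*mulch_depth - 7. Reaching 60 requires mulch_depth = 67/3, not an integer.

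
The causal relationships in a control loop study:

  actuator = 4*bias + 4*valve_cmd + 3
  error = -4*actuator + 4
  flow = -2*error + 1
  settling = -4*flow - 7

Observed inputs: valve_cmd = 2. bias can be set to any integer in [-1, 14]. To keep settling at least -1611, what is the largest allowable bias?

bias = 10

Substituting into the actuator equation gives actuator = 4*bias + 11.
This gives error = -16*bias - 40.
Substituting into the flow equation gives flow = 32*bias + 81.
settling becomes -128*bias - 331.
Require -128*bias - 331 ≥ -1611, so bias ≤ 10.
The largest integer in [-1, 14] satisfying this is 10.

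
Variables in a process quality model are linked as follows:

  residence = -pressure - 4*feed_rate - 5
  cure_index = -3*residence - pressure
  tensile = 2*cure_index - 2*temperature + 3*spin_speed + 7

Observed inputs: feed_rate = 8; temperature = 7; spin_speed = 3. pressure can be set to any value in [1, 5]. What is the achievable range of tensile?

Substituting into the residence equation gives residence = -pressure - 37.
Substituting into the cure_index equation gives cure_index = 2*pressure + 111.
This gives tensile = 4*pressure + 224.
Linear in pressure, so extremes are at the endpoints: pressure = 1 gives tensile = 228; pressure = 5 gives tensile = 244.

228 to 244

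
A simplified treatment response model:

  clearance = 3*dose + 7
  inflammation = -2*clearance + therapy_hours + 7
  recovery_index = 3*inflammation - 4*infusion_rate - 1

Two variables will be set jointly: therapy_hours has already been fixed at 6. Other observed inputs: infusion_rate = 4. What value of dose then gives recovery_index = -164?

With therapy_hours held at 6:
Substituting into the inflammation equation gives inflammation = -6*dose - 1.
Substituting into the recovery_index equation gives recovery_index = -18*dose - 20.
Solve -18*dose - 20 = -164: dose = (-164 + 20) / -18 = 8.

dose = 8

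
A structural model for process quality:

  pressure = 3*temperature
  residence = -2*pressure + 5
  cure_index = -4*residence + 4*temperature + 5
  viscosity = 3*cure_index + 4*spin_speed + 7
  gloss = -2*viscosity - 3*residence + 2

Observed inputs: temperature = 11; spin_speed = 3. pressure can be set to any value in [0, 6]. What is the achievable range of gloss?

-477 to -225

Intervening on pressure fixes its value directly, overriding its dependence on temperature.
Substituting into the cure_index equation gives cure_index = 8*pressure + 29.
viscosity becomes 24*pressure + 106.
Substituting into the gloss equation gives gloss = -42*pressure - 225.
Linear in pressure, so extremes are at the endpoints: pressure = 0 gives gloss = -225; pressure = 6 gives gloss = -477.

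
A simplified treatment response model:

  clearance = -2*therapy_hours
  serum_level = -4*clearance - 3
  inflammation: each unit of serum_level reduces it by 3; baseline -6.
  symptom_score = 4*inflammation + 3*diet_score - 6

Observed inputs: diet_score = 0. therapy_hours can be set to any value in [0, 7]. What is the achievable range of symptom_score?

Substituting into the serum_level equation gives serum_level = 8*therapy_hours - 3.
Substituting into the inflammation equation gives inflammation = -24*therapy_hours + 3.
Substituting into the symptom_score equation gives symptom_score = -96*therapy_hours + 6.
Linear in therapy_hours, so extremes are at the endpoints: therapy_hours = 0 gives symptom_score = 6; therapy_hours = 7 gives symptom_score = -666.

-666 to 6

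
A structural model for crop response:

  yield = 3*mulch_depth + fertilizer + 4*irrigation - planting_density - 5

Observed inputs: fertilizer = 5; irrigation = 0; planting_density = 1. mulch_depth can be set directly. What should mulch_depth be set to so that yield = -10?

mulch_depth = -3

Substituting into the yield equation gives yield = 3*mulch_depth - 1.
Solve 3*mulch_depth - 1 = -10: mulch_depth = (-10 + 1) / 3 = -3.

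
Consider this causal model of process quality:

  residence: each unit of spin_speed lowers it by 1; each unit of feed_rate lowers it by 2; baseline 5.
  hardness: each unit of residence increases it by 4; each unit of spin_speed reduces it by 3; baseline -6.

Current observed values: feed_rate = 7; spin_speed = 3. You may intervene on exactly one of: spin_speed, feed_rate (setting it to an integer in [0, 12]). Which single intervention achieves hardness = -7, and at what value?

Intervening on spin_speed: hardness = -7*spin_speed - 42. Reaching -7 requires spin_speed = -5, outside [0, 12].
Intervening on feed_rate: with other inputs at their observed values, hardness = -8*feed_rate - 7. Solving for -7 gives feed_rate = 0, within [0, 12].

set feed_rate = 0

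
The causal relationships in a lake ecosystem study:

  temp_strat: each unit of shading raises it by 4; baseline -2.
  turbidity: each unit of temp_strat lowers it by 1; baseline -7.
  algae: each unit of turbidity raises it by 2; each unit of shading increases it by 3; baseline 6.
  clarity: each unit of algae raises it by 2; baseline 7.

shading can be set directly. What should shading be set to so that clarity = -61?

shading = 6

Substituting into the turbidity equation gives turbidity = -4*shading - 5.
So algae = -5*shading - 4.
clarity becomes -10*shading - 1.
Solve -10*shading - 1 = -61: shading = (-61 + 1) / -10 = 6.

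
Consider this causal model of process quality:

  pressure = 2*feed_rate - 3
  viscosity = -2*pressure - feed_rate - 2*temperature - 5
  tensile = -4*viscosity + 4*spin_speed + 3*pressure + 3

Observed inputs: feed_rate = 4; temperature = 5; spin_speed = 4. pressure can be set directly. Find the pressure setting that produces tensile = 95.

Intervening on pressure fixes its value directly, overriding its dependence on feed_rate.
Substituting into the viscosity equation gives viscosity = -2*pressure - 19.
So tensile = 11*pressure + 95.
Solve 11*pressure + 95 = 95: pressure = (95 - 95) / 11 = 0.

pressure = 0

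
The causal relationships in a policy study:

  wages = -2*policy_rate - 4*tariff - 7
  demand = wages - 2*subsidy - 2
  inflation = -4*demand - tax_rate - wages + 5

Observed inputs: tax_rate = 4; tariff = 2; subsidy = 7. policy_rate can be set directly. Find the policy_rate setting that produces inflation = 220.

Substituting into the wages equation gives wages = -2*policy_rate - 15.
So demand = -2*policy_rate - 31.
Substituting into the inflation equation gives inflation = 10*policy_rate + 140.
Solve 10*policy_rate + 140 = 220: policy_rate = (220 - 140) / 10 = 8.

policy_rate = 8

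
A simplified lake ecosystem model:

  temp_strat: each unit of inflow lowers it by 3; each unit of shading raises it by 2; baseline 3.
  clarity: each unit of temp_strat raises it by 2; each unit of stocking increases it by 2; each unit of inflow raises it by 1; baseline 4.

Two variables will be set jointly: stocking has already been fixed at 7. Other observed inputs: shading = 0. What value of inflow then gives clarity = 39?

inflow = -3

With stocking held at 7:
Substituting into the temp_strat equation gives temp_strat = -3*inflow + 3.
Substituting into the clarity equation gives clarity = -5*inflow + 24.
Solve -5*inflow + 24 = 39: inflow = (39 - 24) / -5 = -3.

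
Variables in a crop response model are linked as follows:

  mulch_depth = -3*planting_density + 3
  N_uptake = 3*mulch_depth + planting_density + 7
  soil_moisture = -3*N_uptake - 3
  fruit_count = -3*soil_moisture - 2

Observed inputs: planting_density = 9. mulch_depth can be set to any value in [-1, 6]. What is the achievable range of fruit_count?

124 to 313

Intervening on mulch_depth fixes its value directly, overriding its dependence on planting_density.
Substituting into the N_uptake equation gives N_uptake = 3*mulch_depth + 16.
Substituting into the soil_moisture equation gives soil_moisture = -9*mulch_depth - 51.
Substituting into the fruit_count equation gives fruit_count = 27*mulch_depth + 151.
Linear in mulch_depth, so extremes are at the endpoints: mulch_depth = -1 gives fruit_count = 124; mulch_depth = 6 gives fruit_count = 313.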